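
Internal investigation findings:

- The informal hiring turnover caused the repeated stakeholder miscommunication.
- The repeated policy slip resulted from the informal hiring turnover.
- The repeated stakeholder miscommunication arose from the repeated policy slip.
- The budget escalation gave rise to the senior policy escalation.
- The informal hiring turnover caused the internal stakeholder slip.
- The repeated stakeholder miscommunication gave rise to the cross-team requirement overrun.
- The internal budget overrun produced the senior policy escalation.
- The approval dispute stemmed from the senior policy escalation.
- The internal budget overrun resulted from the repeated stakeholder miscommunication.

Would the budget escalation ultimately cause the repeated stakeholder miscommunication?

No

The budget escalation leads to the senior policy escalation, the approval dispute; the repeated stakeholder miscommunication is not among them.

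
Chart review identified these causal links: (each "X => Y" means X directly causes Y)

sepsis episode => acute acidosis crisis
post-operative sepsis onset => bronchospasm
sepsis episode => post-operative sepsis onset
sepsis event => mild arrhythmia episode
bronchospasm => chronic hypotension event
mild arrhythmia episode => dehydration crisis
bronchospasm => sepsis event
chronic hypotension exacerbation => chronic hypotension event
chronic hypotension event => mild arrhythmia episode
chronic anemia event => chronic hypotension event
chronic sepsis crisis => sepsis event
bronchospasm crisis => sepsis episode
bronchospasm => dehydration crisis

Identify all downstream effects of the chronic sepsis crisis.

the dehydration crisis, the mild arrhythmia episode, the sepsis event

Direct effects: the sepsis event.
2 steps out: the mild arrhythmia episode.
3 steps out: the dehydration crisis.
Not reachable from it: the bronchospasm crisis, the sepsis episode, the post-operative sepsis onset, the acute acidosis crisis, the bronchospasm, the chronic anemia event, the chronic hypotension exacerbation, the chronic hypotension event.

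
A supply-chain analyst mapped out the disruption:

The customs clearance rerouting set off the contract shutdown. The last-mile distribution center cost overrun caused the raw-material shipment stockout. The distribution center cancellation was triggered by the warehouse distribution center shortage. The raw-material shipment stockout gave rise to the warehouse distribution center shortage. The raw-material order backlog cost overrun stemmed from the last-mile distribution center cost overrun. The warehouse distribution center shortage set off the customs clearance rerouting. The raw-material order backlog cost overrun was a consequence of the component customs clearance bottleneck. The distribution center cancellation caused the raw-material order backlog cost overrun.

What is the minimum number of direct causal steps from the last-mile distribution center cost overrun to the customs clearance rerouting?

3

Shortest chain: the last-mile distribution center cost overrun → the raw-material shipment stockout → the warehouse distribution center shortage → the customs clearance rerouting.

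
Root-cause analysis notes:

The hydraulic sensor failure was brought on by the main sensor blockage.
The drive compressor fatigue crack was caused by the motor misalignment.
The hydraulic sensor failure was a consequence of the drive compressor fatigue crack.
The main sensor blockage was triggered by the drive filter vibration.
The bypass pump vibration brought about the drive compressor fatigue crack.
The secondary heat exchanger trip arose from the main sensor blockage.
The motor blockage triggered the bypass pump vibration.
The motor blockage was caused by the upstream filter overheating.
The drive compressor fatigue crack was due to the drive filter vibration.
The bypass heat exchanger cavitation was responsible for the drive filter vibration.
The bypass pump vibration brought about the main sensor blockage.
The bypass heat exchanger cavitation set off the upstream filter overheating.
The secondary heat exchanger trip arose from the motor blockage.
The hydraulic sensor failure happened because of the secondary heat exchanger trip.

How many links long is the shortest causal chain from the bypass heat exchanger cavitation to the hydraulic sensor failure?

Shortest chain: the bypass heat exchanger cavitation → the drive filter vibration → the main sensor blockage → the hydraulic sensor failure.

3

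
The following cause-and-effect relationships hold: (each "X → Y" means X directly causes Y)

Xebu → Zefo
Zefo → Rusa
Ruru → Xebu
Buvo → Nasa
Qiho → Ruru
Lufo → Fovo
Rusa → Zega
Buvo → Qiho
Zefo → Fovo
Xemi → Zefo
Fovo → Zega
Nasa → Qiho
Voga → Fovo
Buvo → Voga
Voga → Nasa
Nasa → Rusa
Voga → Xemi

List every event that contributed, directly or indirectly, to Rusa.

Immediate causes of Rusa: Nasa, Zefo.
Further upstream: Buvo, Voga, Xemi, Qiho, Ruru, Xebu.

Buvo, Nasa, Qiho, Ruru, Voga, Xebu, Xemi, Zefo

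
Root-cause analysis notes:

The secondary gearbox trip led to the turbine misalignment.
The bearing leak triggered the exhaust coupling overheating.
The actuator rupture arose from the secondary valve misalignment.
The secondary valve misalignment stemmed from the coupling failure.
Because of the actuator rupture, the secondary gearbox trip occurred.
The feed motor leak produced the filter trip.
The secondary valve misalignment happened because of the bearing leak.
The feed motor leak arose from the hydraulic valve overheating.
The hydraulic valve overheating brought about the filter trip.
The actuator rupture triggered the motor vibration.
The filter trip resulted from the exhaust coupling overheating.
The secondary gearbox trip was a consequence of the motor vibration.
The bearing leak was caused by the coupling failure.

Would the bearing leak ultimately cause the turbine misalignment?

Yes

There is a causal chain: the bearing leak → the secondary valve misalignment → the actuator rupture → the secondary gearbox trip → the turbine misalignment.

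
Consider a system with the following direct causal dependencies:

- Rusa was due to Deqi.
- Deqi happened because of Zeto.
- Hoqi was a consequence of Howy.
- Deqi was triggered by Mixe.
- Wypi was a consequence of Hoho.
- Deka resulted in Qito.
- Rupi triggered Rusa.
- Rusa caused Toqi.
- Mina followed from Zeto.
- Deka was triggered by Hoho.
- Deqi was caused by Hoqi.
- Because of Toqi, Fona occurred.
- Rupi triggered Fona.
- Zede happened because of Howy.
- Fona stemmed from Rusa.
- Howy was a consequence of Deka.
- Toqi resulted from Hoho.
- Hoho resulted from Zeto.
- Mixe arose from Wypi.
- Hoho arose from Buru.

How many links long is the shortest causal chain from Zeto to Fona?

Shortest chain: Zeto → Hoho → Toqi → Fona.

3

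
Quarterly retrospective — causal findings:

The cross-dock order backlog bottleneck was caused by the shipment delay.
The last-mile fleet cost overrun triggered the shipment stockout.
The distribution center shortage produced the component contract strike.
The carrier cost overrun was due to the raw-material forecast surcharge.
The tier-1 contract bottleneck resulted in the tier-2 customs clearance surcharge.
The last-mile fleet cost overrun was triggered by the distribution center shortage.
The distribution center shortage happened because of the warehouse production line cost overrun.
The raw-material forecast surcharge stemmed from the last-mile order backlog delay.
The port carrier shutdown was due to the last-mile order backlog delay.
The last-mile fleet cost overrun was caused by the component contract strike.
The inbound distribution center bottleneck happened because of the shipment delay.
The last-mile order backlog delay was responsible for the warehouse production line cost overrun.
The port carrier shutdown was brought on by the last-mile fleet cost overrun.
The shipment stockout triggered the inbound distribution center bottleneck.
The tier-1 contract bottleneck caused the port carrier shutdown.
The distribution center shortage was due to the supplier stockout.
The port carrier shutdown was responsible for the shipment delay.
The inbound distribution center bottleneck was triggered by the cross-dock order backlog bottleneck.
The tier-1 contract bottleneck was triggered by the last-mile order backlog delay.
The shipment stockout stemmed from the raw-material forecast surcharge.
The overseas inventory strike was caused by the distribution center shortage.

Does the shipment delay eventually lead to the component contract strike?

No

The shipment delay leads to the cross-dock order backlog bottleneck, the inbound distribution center bottleneck; the component contract strike is not among them.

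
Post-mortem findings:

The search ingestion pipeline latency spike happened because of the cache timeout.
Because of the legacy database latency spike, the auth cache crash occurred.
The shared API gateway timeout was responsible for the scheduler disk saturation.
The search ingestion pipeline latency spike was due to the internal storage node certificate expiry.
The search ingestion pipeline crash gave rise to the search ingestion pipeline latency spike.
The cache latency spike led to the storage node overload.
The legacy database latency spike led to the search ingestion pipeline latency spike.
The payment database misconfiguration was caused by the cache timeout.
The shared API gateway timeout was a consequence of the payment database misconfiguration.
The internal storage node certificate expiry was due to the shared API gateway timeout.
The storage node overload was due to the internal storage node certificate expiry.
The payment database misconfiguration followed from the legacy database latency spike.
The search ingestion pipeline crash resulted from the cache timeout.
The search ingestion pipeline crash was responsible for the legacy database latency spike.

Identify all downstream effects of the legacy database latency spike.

the auth cache crash, the internal storage node certificate expiry, the payment database misconfiguration, the scheduler disk saturation, the search ingestion pipeline latency spike, the shared API gateway timeout, the storage node overload

Direct effects: the auth cache crash, the payment database misconfiguration, the search ingestion pipeline latency spike.
2 steps out: the shared API gateway timeout.
3 steps out: the internal storage node certificate expiry, the scheduler disk saturation.
4 steps out: the storage node overload.
Not reachable from it: the cache timeout, the search ingestion pipeline crash, the cache latency spike.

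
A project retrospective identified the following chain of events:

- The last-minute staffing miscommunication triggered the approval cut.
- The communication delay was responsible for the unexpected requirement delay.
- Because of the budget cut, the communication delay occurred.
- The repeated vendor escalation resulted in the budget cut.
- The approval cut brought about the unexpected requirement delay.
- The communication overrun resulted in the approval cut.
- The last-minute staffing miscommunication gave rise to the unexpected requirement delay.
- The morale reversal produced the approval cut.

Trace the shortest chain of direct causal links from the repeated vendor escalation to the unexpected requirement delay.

the repeated vendor escalation → the budget cut → the communication delay → the unexpected requirement delay

the repeated vendor escalation → the budget cut
the budget cut → the communication delay
the communication delay → the unexpected requirement delay
Length: 3 steps.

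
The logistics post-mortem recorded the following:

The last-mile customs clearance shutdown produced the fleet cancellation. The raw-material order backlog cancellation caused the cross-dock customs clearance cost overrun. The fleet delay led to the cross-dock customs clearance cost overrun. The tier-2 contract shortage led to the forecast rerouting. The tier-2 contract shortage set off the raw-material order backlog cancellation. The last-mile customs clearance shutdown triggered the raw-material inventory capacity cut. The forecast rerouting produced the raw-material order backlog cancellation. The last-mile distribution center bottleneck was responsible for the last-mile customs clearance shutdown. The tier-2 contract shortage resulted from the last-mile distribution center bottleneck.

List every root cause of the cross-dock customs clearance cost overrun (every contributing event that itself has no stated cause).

Tracing upstream from the cross-dock customs clearance cost overrun: the cross-dock customs clearance cost overrun ← the raw-material order backlog cancellation ← the tier-2 contract shortage ← the last-mile distribution center bottleneck.
A separate upstream branch: the cross-dock customs clearance cost overrun ← the fleet delay.
Each of those chain origins has no stated cause.

the fleet delay, the last-mile distribution center bottleneck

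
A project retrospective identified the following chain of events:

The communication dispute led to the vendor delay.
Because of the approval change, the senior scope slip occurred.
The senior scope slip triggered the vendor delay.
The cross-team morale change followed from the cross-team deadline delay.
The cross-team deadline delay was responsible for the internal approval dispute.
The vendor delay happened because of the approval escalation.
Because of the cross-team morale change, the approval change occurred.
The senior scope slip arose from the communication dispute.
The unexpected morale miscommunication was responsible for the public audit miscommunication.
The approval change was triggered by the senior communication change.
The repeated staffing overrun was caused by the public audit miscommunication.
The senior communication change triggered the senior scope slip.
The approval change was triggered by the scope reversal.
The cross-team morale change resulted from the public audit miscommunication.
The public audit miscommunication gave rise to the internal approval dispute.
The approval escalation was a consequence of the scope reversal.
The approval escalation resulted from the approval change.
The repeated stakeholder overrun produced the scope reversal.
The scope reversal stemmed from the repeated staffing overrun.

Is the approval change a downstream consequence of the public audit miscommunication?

There is a causal chain: the public audit miscommunication → the cross-team morale change → the approval change.

Yes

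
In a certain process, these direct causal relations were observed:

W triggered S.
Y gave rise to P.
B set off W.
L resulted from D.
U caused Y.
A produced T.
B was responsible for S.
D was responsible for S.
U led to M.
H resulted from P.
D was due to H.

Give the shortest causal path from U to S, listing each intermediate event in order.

U → Y
Y → P
P → H
H → D
D → S
Length: 5 steps.

U → Y → P → H → D → S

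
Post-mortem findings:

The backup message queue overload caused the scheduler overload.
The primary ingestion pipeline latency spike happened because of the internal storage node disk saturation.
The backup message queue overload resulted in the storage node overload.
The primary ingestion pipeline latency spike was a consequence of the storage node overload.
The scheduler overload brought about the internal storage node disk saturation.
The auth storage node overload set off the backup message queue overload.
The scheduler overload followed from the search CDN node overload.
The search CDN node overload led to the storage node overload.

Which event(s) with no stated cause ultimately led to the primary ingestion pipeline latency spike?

the auth storage node overload, the search CDN node overload

Tracing upstream from the primary ingestion pipeline latency spike: the primary ingestion pipeline latency spike ← the storage node overload ← the backup message queue overload ← the auth storage node overload.
A separate upstream branch: the primary ingestion pipeline latency spike ← the storage node overload ← the search CDN node overload.
Each of those chain origins has no stated cause.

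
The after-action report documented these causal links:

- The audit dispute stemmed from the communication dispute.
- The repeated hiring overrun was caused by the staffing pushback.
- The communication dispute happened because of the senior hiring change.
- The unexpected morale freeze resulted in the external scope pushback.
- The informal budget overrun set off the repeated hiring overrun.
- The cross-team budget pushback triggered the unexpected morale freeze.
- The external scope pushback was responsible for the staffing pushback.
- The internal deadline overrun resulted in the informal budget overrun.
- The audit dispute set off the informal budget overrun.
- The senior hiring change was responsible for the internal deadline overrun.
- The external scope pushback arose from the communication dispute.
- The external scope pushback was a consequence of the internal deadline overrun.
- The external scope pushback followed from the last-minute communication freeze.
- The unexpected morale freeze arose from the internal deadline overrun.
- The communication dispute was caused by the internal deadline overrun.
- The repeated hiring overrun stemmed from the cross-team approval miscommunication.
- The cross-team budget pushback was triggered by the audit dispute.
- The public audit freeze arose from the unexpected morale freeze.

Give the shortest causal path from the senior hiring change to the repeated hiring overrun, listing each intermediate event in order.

the senior hiring change → the internal deadline overrun → the informal budget overrun → the repeated hiring overrun

the senior hiring change → the internal deadline overrun
the internal deadline overrun → the informal budget overrun
the informal budget overrun → the repeated hiring overrun
Length: 3 steps.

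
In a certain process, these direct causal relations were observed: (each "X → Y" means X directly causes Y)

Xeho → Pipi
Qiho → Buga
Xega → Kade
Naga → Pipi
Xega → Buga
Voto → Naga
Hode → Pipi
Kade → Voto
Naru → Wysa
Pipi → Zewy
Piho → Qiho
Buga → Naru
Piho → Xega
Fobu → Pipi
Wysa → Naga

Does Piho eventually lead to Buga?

Yes

There is a causal chain: Piho → Xega → Buga.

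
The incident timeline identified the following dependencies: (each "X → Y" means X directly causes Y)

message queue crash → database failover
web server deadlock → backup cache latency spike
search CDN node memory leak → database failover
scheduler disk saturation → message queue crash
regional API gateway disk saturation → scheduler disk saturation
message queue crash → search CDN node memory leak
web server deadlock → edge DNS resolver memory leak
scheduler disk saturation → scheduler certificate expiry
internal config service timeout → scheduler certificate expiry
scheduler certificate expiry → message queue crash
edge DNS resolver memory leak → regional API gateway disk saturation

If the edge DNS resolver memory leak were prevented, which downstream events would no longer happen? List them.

Downstream of the edge DNS resolver memory leak: the regional API gateway disk saturation, the scheduler disk saturation, the scheduler certificate expiry, the message queue crash, the search CDN node memory leak, the database failover.
Of those, still caused via another path: the scheduler certificate expiry, the message queue crash, the search CDN node memory leak, the database failover.
The remainder have no surviving cause.

the regional API gateway disk saturation, the scheduler disk saturation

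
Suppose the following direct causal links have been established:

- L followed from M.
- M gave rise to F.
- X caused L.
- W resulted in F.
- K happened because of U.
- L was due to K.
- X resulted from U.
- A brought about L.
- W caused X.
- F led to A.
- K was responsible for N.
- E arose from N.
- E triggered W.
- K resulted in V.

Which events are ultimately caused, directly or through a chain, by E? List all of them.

A, F, L, W, X

Direct effects: W.
2 steps out: X, F.
3 steps out: A, L.
Not reachable from it: U, K, M, V, N.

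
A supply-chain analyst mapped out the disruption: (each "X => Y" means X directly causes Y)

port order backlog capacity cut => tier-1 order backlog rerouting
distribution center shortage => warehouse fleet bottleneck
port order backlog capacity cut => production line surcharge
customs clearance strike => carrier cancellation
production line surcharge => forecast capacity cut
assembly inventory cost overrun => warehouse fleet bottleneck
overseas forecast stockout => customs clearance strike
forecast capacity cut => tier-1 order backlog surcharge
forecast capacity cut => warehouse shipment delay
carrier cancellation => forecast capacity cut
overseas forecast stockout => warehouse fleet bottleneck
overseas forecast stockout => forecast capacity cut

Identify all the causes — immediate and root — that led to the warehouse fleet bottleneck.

Immediate causes of the warehouse fleet bottleneck: the overseas forecast stockout, the distribution center shortage, the assembly inventory cost overrun.

the assembly inventory cost overrun, the distribution center shortage, the overseas forecast stockout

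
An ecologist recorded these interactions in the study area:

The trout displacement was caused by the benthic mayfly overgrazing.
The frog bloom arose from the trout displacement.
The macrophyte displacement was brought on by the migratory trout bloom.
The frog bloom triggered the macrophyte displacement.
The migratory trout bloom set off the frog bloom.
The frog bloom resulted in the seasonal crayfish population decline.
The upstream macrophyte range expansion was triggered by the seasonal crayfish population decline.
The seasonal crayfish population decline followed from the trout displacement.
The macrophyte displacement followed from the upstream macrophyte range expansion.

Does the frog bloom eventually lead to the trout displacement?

No

The frog bloom leads to the seasonal crayfish population decline, the upstream macrophyte range expansion, the macrophyte displacement; the trout displacement is not among them.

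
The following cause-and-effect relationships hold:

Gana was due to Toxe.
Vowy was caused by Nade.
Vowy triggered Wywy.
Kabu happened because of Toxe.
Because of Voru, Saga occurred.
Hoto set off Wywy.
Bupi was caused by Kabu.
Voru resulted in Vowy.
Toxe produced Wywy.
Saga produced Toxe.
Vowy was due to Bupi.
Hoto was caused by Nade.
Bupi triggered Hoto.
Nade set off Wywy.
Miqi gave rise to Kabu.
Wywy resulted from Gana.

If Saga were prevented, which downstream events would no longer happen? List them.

Gana, Toxe

Downstream of Saga: Toxe, Kabu, Bupi, Hoto, Vowy, Gana, Wywy.
Of those, still caused via another path: Kabu, Bupi, Hoto, Vowy, Wywy.
The remainder have no surviving cause.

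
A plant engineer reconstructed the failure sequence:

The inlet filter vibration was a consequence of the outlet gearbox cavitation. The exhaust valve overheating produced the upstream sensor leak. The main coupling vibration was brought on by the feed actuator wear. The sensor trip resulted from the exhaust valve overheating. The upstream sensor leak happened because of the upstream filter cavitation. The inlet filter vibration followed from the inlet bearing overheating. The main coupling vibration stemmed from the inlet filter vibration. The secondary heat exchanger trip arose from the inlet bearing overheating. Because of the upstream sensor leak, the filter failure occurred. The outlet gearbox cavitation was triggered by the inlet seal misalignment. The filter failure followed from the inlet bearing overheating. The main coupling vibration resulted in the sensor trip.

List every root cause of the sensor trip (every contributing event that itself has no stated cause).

Tracing upstream from the sensor trip: the sensor trip ← the main coupling vibration ← the inlet filter vibration ← the inlet bearing overheating.
A separate upstream branch: the sensor trip ← the main coupling vibration ← the inlet filter vibration ← the outlet gearbox cavitation ← the inlet seal misalignment.
A separate upstream branch: the sensor trip ← the main coupling vibration ← the feed actuator wear.
A separate upstream branch: the sensor trip ← the exhaust valve overheating.
Each of those chain origins has no stated cause.

the exhaust valve overheating, the feed actuator wear, the inlet bearing overheating, the inlet seal misalignment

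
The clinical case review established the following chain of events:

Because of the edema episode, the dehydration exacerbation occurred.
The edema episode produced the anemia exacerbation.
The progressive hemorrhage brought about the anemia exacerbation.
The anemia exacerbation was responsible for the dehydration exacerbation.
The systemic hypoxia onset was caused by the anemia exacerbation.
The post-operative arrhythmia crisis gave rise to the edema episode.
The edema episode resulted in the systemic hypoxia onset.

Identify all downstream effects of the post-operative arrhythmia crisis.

the anemia exacerbation, the dehydration exacerbation, the edema episode, the systemic hypoxia onset

Direct effects: the edema episode.
2 steps out: the anemia exacerbation, the systemic hypoxia onset, the dehydration exacerbation.
Not reachable from it: the progressive hemorrhage.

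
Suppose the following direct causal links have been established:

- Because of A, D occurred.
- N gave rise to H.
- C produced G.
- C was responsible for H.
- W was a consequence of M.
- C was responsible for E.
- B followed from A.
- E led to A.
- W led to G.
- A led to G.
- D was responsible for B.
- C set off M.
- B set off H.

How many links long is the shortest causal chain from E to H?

3

Shortest chain: E → A → B → H.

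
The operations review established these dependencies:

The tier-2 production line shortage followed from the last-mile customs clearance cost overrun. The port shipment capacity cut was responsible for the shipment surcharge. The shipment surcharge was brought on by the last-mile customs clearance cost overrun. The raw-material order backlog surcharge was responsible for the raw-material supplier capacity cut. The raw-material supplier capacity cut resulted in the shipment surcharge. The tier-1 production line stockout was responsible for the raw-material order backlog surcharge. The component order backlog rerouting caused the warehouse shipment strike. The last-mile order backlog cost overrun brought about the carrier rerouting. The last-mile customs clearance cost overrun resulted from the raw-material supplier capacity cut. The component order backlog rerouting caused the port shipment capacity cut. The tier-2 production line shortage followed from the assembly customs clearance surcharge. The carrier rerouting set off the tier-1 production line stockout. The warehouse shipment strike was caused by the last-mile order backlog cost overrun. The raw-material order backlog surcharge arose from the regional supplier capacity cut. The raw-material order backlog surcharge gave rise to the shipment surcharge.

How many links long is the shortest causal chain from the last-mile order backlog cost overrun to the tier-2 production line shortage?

Shortest chain: the last-mile order backlog cost overrun → the carrier rerouting → the tier-1 production line stockout → the raw-material order backlog surcharge → the raw-material supplier capacity cut → the last-mile customs clearance cost overrun → the tier-2 production line shortage.

6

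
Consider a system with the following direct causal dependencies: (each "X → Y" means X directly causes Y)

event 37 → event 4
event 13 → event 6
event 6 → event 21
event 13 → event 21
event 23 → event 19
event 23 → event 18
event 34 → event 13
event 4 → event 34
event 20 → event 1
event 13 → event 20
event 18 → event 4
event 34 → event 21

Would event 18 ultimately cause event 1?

Yes

There is a causal chain: event 18 → event 4 → event 34 → event 13 → event 20 → event 1.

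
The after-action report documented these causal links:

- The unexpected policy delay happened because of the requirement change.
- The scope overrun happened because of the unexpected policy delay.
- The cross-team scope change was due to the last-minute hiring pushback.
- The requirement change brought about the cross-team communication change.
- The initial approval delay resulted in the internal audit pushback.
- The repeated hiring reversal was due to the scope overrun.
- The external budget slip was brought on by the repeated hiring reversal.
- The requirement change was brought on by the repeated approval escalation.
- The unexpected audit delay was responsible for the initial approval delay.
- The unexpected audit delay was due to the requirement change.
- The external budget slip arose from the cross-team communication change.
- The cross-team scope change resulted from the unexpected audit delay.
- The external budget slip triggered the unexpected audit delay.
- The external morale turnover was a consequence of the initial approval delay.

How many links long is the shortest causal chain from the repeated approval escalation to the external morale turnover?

Shortest chain: the repeated approval escalation → the requirement change → the unexpected audit delay → the initial approval delay → the external morale turnover.

4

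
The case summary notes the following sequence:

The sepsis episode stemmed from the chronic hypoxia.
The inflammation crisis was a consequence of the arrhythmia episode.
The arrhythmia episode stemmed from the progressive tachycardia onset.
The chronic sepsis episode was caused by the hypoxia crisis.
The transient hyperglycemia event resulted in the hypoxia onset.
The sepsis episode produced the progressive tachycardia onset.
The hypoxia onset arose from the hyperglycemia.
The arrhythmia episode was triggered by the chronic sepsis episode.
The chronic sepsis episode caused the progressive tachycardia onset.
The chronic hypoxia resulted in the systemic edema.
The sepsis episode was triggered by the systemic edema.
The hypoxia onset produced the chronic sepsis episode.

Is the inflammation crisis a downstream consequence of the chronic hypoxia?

Yes

There is a causal chain: the chronic hypoxia → the sepsis episode → the progressive tachycardia onset → the arrhythmia episode → the inflammation crisis.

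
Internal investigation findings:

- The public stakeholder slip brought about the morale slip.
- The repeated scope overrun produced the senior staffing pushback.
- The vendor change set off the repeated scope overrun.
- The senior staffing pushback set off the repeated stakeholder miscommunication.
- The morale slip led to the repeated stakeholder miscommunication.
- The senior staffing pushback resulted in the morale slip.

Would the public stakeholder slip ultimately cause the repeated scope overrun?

The public stakeholder slip leads to the morale slip, the repeated stakeholder miscommunication; the repeated scope overrun is not among them.

No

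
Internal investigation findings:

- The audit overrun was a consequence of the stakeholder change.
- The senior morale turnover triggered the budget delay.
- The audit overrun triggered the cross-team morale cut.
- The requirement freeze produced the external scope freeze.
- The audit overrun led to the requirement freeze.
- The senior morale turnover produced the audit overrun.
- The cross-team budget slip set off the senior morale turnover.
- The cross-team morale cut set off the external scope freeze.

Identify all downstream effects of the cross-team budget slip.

Direct effects: the senior morale turnover.
2 steps out: the budget delay, the audit overrun.
3 steps out: the requirement freeze, the cross-team morale cut.
4 steps out: the external scope freeze.
Not reachable from it: the stakeholder change.

the audit overrun, the budget delay, the cross-team morale cut, the external scope freeze, the requirement freeze, the senior morale turnover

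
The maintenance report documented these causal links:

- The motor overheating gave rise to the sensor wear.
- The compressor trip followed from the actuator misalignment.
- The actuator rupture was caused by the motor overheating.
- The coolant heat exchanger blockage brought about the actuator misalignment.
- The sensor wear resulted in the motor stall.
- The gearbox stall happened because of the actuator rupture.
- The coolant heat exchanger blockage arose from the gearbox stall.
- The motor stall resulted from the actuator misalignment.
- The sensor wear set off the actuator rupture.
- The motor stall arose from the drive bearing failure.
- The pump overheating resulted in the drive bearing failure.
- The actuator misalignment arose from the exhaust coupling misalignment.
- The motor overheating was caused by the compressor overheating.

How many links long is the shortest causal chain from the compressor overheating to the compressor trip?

Shortest chain: the compressor overheating → the motor overheating → the actuator rupture → the gearbox stall → the coolant heat exchanger blockage → the actuator misalignment → the compressor trip.

6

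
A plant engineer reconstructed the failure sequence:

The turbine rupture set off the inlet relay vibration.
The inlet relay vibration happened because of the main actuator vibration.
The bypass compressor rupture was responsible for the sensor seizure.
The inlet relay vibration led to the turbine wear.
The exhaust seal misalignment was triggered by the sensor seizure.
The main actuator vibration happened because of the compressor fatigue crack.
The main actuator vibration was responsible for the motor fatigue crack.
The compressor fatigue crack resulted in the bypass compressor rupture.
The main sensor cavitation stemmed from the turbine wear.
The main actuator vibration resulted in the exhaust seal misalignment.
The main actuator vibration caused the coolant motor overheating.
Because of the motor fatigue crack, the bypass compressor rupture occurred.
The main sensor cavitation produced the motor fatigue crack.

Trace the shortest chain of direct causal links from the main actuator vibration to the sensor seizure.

the main actuator vibration → the motor fatigue crack → the bypass compressor rupture → the sensor seizure

the main actuator vibration → the motor fatigue crack
the motor fatigue crack → the bypass compressor rupture
the bypass compressor rupture → the sensor seizure
Length: 3 steps.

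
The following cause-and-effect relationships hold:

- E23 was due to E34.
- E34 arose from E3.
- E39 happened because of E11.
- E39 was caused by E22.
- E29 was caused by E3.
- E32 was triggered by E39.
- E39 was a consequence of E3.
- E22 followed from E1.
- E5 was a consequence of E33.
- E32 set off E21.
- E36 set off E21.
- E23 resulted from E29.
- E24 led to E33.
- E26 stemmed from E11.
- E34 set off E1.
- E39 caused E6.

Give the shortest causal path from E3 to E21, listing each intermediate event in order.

E3 → E39 → E32 → E21

E3 → E39
E39 → E32
E32 → E21
Length: 3 steps.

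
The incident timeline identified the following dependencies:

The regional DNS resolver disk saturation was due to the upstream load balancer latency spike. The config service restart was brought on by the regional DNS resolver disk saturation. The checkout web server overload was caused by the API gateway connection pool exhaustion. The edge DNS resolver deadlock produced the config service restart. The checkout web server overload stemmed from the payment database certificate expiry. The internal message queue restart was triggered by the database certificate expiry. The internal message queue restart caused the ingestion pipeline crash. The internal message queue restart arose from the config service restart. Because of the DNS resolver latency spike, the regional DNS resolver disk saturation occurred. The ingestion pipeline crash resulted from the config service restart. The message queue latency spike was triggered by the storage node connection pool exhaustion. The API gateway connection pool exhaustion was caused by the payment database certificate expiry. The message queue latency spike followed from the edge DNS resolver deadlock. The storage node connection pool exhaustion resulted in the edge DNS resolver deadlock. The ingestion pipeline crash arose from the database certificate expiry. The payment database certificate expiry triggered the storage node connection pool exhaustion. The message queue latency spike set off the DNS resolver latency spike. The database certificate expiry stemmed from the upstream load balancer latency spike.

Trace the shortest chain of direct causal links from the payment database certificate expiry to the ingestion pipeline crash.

the payment database certificate expiry → the storage node connection pool exhaustion
the storage node connection pool exhaustion → the edge DNS resolver deadlock
the edge DNS resolver deadlock → the config service restart
the config service restart → the ingestion pipeline crash
Length: 4 steps.

the payment database certificate expiry → the storage node connection pool exhaustion → the edge DNS resolver deadlock → the config service restart → the ingestion pipeline crash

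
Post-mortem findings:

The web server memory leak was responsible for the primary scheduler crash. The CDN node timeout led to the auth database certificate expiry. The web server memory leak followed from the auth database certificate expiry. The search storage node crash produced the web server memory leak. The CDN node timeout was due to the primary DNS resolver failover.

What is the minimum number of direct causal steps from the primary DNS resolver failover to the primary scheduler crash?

4

Shortest chain: the primary DNS resolver failover → the CDN node timeout → the auth database certificate expiry → the web server memory leak → the primary scheduler crash.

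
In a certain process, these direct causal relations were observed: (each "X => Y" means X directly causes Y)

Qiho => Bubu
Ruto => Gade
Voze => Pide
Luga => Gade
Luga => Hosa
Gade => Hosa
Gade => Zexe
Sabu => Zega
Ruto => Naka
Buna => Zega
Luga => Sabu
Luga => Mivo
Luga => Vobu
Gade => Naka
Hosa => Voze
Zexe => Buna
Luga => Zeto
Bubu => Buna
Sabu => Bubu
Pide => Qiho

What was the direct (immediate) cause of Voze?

Hosa

Upstream contributors include Luga, Ruto, Gade, but only Hosa feeds directly into Voze.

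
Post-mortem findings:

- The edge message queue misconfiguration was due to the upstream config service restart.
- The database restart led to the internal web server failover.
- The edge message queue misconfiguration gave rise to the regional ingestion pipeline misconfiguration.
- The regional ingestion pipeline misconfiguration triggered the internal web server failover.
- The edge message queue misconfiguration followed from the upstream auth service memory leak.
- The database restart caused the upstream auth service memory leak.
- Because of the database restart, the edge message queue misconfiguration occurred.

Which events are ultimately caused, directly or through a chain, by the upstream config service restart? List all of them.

the edge message queue misconfiguration, the internal web server failover, the regional ingestion pipeline misconfiguration

Direct effects: the edge message queue misconfiguration.
2 steps out: the regional ingestion pipeline misconfiguration.
3 steps out: the internal web server failover.
Not reachable from it: the database restart, the upstream auth service memory leak.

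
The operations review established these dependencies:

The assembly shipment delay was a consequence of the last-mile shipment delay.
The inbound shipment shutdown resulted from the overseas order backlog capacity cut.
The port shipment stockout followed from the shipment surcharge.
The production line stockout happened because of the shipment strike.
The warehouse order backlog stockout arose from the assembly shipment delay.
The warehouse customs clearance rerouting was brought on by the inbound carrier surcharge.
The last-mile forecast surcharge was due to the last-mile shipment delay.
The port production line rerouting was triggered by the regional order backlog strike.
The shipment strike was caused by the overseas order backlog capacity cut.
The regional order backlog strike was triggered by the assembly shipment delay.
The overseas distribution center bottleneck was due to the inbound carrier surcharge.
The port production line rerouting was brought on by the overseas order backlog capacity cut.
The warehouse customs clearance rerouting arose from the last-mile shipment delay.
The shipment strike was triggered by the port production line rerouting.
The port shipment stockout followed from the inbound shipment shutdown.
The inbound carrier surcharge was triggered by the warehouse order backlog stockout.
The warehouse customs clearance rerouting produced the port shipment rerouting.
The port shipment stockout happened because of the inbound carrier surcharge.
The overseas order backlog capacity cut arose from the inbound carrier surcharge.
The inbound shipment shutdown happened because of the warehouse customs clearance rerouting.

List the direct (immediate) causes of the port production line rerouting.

Upstream contributors include the last-mile shipment delay, the assembly shipment delay, the warehouse order backlog stockout, the inbound carrier surcharge, but only the overseas order backlog capacity cut, the regional order backlog strike feed directly into the port production line rerouting.

the overseas order backlog capacity cut, the regional order backlog strike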